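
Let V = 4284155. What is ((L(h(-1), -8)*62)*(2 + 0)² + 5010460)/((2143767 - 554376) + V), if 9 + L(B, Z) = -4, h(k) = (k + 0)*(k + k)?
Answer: 2503618/2936773 ≈ 0.85251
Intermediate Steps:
h(k) = 2*k² (h(k) = k*(2*k) = 2*k²)
L(B, Z) = -13 (L(B, Z) = -9 - 4 = -13)
((L(h(-1), -8)*62)*(2 + 0)² + 5010460)/((2143767 - 554376) + V) = ((-13*62)*(2 + 0)² + 5010460)/((2143767 - 554376) + 4284155) = (-806*2² + 5010460)/(1589391 + 4284155) = (-806*4 + 5010460)/5873546 = (-3224 + 5010460)*(1/5873546) = 5007236*(1/5873546) = 2503618/2936773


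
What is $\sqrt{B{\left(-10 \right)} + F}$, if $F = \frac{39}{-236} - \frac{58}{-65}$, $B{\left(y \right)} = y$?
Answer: $\frac{7 i \sqrt{11133005}}{7670} \approx 3.0452 i$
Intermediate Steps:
$F = \frac{11153}{15340}$ ($F = 39 \left(- \frac{1}{236}\right) - - \frac{58}{65} = - \frac{39}{236} + \frac{58}{65} = \frac{11153}{15340} \approx 0.72705$)
$\sqrt{B{\left(-10 \right)} + F} = \sqrt{-10 + \frac{11153}{15340}} = \sqrt{- \frac{142247}{15340}} = \frac{7 i \sqrt{11133005}}{7670}$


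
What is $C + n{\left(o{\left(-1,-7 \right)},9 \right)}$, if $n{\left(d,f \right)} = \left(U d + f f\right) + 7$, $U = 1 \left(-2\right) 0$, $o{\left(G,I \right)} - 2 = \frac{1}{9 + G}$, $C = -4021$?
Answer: $-3933$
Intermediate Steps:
$o{\left(G,I \right)} = 2 + \frac{1}{9 + G}$
$U = 0$ ($U = \left(-2\right) 0 = 0$)
$n{\left(d,f \right)} = 7 + f^{2}$ ($n{\left(d,f \right)} = \left(0 d + f f\right) + 7 = \left(0 + f^{2}\right) + 7 = f^{2} + 7 = 7 + f^{2}$)
$C + n{\left(o{\left(-1,-7 \right)},9 \right)} = -4021 + \left(7 + 9^{2}\right) = -4021 + \left(7 + 81\right) = -4021 + 88 = -3933$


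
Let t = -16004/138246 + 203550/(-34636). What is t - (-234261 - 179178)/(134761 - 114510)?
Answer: 49949184565405/3463129625802 ≈ 14.423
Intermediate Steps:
t = -7173571961/1197072114 (t = -16004*1/138246 + 203550*(-1/34636) = -8002/69123 - 101775/17318 = -7173571961/1197072114 ≈ -5.9926)
t - (-234261 - 179178)/(134761 - 114510) = -7173571961/1197072114 - (-234261 - 179178)/(134761 - 114510) = -7173571961/1197072114 - (-413439)/20251 = -7173571961/1197072114 - 1*(-413439/20251) = -7173571961/1197072114 + 413439/20251 = 49949184565405/3463129625802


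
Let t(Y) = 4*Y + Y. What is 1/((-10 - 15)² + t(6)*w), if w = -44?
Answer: -1/695 ≈ -0.0014388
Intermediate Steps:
t(Y) = 5*Y
1/((-10 - 15)² + t(6)*w) = 1/((-10 - 15)² + (5*6)*(-44)) = 1/((-25)² + 30*(-44)) = 1/(625 - 1320) = 1/(-695) = -1/695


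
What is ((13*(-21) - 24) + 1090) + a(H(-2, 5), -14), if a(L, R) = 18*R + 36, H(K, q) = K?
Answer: 577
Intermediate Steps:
a(L, R) = 36 + 18*R
((13*(-21) - 24) + 1090) + a(H(-2, 5), -14) = ((13*(-21) - 24) + 1090) + (36 + 18*(-14)) = ((-273 - 24) + 1090) + (36 - 252) = (-297 + 1090) - 216 = 793 - 216 = 577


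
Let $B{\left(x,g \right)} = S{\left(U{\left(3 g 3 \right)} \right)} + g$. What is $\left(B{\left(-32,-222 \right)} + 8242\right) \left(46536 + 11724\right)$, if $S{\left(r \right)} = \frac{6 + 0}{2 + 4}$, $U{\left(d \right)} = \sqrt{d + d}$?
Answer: $467303460$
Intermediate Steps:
$U{\left(d \right)} = \sqrt{2} \sqrt{d}$ ($U{\left(d \right)} = \sqrt{2 d} = \sqrt{2} \sqrt{d}$)
$S{\left(r \right)} = 1$ ($S{\left(r \right)} = \frac{6}{6} = 6 \cdot \frac{1}{6} = 1$)
$B{\left(x,g \right)} = 1 + g$
$\left(B{\left(-32,-222 \right)} + 8242\right) \left(46536 + 11724\right) = \left(\left(1 - 222\right) + 8242\right) \left(46536 + 11724\right) = \left(-221 + 8242\right) 58260 = 8021 \cdot 58260 = 467303460$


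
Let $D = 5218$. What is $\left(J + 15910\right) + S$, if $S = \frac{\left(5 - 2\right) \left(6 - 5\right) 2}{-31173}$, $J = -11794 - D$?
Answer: $- \frac{11450884}{10391} \approx -1102.0$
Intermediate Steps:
$J = -17012$ ($J = -11794 - 5218 = -17012$)
$S = - \frac{2}{10391}$ ($S = 3 \cdot 1 \cdot 2 \left(- \frac{1}{31173}\right) = 3 \cdot 2 \left(- \frac{1}{31173}\right) = 6 \left(- \frac{1}{31173}\right) = - \frac{2}{10391} \approx -0.00019247$)
$\left(J + 15910\right) + S = \left(-17012 + 15910\right) - \frac{2}{10391} = -1102 - \frac{2}{10391} = - \frac{11450884}{10391}$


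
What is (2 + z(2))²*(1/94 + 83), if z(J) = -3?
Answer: 7803/94 ≈ 83.011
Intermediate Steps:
(2 + z(2))²*(1/94 + 83) = (2 - 3)²*(1/94 + 83) = (-1)²*(1/94 + 83) = 1*(7803/94) = 7803/94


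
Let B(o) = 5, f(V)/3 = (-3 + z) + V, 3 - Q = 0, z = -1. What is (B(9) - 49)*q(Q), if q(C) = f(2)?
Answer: 264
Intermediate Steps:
Q = 3 (Q = 3 - 1*0 = 3 + 0 = 3)
f(V) = -12 + 3*V (f(V) = 3*((-3 - 1) + V) = 3*(-4 + V) = -12 + 3*V)
q(C) = -6 (q(C) = -12 + 3*2 = -12 + 6 = -6)
(B(9) - 49)*q(Q) = (5 - 49)*(-6) = -44*(-6) = 264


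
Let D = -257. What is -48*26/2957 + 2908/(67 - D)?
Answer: 2048651/239517 ≈ 8.5533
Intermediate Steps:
-48*26/2957 + 2908/(67 - D) = -48*26/2957 + 2908/(67 - 1*(-257)) = -1248*1/2957 + 2908/(67 + 257) = -1248/2957 + 2908/324 = -1248/2957 + 2908*(1/324) = -1248/2957 + 727/81 = 2048651/239517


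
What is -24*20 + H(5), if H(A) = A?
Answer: -475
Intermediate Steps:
-24*20 + H(5) = -24*20 + 5 = -480 + 5 = -475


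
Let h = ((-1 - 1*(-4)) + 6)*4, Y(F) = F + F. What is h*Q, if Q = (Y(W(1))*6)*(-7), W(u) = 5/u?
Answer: -15120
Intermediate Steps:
Y(F) = 2*F
h = 36 (h = ((-1 + 4) + 6)*4 = (3 + 6)*4 = 9*4 = 36)
Q = -420 (Q = ((2*(5/1))*6)*(-7) = ((2*(5*1))*6)*(-7) = ((2*5)*6)*(-7) = (10*6)*(-7) = 60*(-7) = -420)
h*Q = 36*(-420) = -15120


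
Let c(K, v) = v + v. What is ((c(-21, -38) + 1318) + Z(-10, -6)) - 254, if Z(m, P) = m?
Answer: 978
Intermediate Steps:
c(K, v) = 2*v
((c(-21, -38) + 1318) + Z(-10, -6)) - 254 = ((2*(-38) + 1318) - 10) - 254 = ((-76 + 1318) - 10) - 254 = (1242 - 10) - 254 = 1232 - 254 = 978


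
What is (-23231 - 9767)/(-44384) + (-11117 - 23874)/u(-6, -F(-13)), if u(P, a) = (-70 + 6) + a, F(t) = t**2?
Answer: 780364539/5170736 ≈ 150.92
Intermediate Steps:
u(P, a) = -64 + a
(-23231 - 9767)/(-44384) + (-11117 - 23874)/u(-6, -F(-13)) = (-23231 - 9767)/(-44384) + (-11117 - 23874)/(-64 - 1*(-13)**2) = -32998*(-1/44384) - 34991/(-64 - 1*169) = 16499/22192 - 34991/(-64 - 169) = 16499/22192 - 34991/(-233) = 16499/22192 - 34991*(-1/233) = 16499/22192 + 34991/233 = 780364539/5170736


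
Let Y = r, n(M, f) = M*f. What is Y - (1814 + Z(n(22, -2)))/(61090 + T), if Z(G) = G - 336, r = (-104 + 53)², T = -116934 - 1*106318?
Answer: 70297466/27027 ≈ 2601.0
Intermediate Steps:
T = -223252 (T = -116934 - 106318 = -223252)
r = 2601 (r = (-51)² = 2601)
Y = 2601
Z(G) = -336 + G
Y - (1814 + Z(n(22, -2)))/(61090 + T) = 2601 - (1814 + (-336 + 22*(-2)))/(61090 - 223252) = 2601 - (1814 + (-336 - 44))/(-162162) = 2601 - (1814 - 380)*(-1)/162162 = 2601 - 1434*(-1)/162162 = 2601 - 1*(-239/27027) = 2601 + 239/27027 = 70297466/27027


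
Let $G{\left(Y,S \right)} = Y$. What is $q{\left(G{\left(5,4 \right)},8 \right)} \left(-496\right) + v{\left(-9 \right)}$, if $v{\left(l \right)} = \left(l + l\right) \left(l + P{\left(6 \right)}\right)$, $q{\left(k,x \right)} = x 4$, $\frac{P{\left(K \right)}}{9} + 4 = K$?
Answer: $-16034$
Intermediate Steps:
$P{\left(K \right)} = -36 + 9 K$
$q{\left(k,x \right)} = 4 x$
$v{\left(l \right)} = 2 l \left(18 + l\right)$ ($v{\left(l \right)} = \left(l + l\right) \left(l + \left(-36 + 9 \cdot 6\right)\right) = 2 l \left(l + \left(-36 + 54\right)\right) = 2 l \left(l + 18\right) = 2 l \left(18 + l\right)$)
$q{\left(G{\left(5,4 \right)},8 \right)} \left(-496\right) + v{\left(-9 \right)} = 4 \cdot 8 \left(-496\right) + 2 \left(-9\right) \left(18 - 9\right) = 32 \left(-496\right) + 2 \left(-9\right) 9 = -15872 - 162 = -16034$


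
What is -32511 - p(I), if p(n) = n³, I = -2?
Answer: -32503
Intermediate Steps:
-32511 - p(I) = -32511 - 1*(-2)³ = -32511 - 1*(-8) = -32511 + 8 = -32503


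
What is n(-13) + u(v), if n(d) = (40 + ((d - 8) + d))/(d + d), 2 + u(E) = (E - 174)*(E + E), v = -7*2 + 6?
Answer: 37827/13 ≈ 2909.8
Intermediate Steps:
v = -8 (v = -14 + 6 = -8)
u(E) = -2 + 2*E*(-174 + E) (u(E) = -2 + (E - 174)*(E + E) = -2 + (-174 + E)*(2*E) = -2 + 2*E*(-174 + E))
n(d) = (32 + 2*d)/(2*d) (n(d) = (40 + ((-8 + d) + d))/((2*d)) = (40 + (-8 + 2*d))*(1/(2*d)) = (32 + 2*d)*(1/(2*d)) = (32 + 2*d)/(2*d))
n(-13) + u(v) = (16 - 13)/(-13) + (-2 - 348*(-8) + 2*(-8)**2) = -1/13*3 + (-2 + 2784 + 2*64) = -3/13 + (-2 + 2784 + 128) = -3/13 + 2910 = 37827/13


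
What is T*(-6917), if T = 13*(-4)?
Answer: 359684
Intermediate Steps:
T = -52
T*(-6917) = -52*(-6917) = 359684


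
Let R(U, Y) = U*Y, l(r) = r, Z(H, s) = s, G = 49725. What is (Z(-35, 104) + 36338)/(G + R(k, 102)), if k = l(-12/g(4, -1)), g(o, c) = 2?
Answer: 36442/49113 ≈ 0.74200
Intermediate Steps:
k = -6 (k = -12/2 = -12*½ = -6)
(Z(-35, 104) + 36338)/(G + R(k, 102)) = (104 + 36338)/(49725 - 6*102) = 36442/(49725 - 612) = 36442/49113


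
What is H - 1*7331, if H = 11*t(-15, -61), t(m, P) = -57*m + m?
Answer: 1909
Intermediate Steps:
t(m, P) = -56*m
H = 9240 (H = 11*(-56*(-15)) = 11*840 = 9240)
H - 1*7331 = 9240 - 1*7331 = 9240 - 7331 = 1909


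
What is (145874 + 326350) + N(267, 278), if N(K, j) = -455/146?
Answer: 68944249/146 ≈ 4.7222e+5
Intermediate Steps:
N(K, j) = -455/146 (N(K, j) = -455*1/146 = -455/146)
(145874 + 326350) + N(267, 278) = (145874 + 326350) - 455/146 = 472224 - 455/146 = 68944249/146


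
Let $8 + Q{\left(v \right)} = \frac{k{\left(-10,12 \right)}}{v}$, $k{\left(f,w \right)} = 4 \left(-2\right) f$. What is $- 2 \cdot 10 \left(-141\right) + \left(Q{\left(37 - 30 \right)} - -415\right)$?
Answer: $\frac{22669}{7} \approx 3238.4$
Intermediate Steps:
$k{\left(f,w \right)} = - 8 f$
$Q{\left(v \right)} = -8 + \frac{80}{v}$ ($Q{\left(v \right)} = -8 + \frac{\left(-8\right) \left(-10\right)}{v} = -8 + \frac{80}{v}$)
$- 2 \cdot 10 \left(-141\right) + \left(Q{\left(37 - 30 \right)} - -415\right) = - 2 \cdot 10 \left(-141\right) - \left(-407 - \frac{80}{37 - 30}\right) = \left(-2\right) \left(-1410\right) + \left(\left(-8 + \frac{80}{7}\right) + 415\right) = 2820 + \left(\left(-8 + 80 \cdot \frac{1}{7}\right) + 415\right) = 2820 + \left(\left(-8 + \frac{80}{7}\right) + 415\right) = 2820 + \left(\frac{24}{7} + 415\right) = 2820 + \frac{2929}{7} = \frac{22669}{7}$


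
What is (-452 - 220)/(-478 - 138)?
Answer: 12/11 ≈ 1.0909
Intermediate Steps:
(-452 - 220)/(-478 - 138) = -672/(-616) = -1/616*(-672) = 12/11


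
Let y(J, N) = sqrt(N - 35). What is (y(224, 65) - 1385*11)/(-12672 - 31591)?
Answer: 15235/44263 - sqrt(30)/44263 ≈ 0.34407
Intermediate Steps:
y(J, N) = sqrt(-35 + N)
(y(224, 65) - 1385*11)/(-12672 - 31591) = (sqrt(-35 + 65) - 1385*11)/(-12672 - 31591) = (sqrt(30) - 15235)/(-44263) = (-15235 + sqrt(30))*(-1/44263) = 15235/44263 - sqrt(30)/44263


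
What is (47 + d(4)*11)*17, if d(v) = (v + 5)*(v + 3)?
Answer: 12580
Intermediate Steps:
d(v) = (3 + v)*(5 + v) (d(v) = (5 + v)*(3 + v) = (3 + v)*(5 + v))
(47 + d(4)*11)*17 = (47 + (15 + 4**2 + 8*4)*11)*17 = (47 + (15 + 16 + 32)*11)*17 = (47 + 63*11)*17 = (47 + 693)*17 = 740*17 = 12580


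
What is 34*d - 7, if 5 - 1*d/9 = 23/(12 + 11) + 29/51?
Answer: 1043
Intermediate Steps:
d = 525/17 (d = 45 - 9*(23/(12 + 11) + 29/51) = 45 - 9*(23/23 + 29*(1/51)) = 45 - 9*(23*(1/23) + 29/51) = 45 - 9*(1 + 29/51) = 45 - 9*80/51 = 45 - 240/17 = 525/17 ≈ 30.882)
34*d - 7 = 34*(525/17) - 7 = 1050 - 7 = 1043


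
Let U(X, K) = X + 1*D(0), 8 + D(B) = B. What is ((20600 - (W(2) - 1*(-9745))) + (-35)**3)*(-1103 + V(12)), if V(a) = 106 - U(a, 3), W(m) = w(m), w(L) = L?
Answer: 32054022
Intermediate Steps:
D(B) = -8 + B
W(m) = m
U(X, K) = -8 + X (U(X, K) = X + 1*(-8 + 0) = X + 1*(-8) = X - 8 = -8 + X)
V(a) = 114 - a (V(a) = 106 - (-8 + a) = 106 + (8 - a) = 114 - a)
((20600 - (W(2) - 1*(-9745))) + (-35)**3)*(-1103 + V(12)) = ((20600 - (2 - 1*(-9745))) + (-35)**3)*(-1103 + (114 - 1*12)) = ((20600 - (2 + 9745)) - 42875)*(-1103 + (114 - 12)) = ((20600 - 1*9747) - 42875)*(-1103 + 102) = ((20600 - 9747) - 42875)*(-1001) = (10853 - 42875)*(-1001) = -32022*(-1001) = 32054022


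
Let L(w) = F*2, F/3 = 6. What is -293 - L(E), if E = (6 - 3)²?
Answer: -329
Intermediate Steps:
F = 18 (F = 3*6 = 18)
E = 9 (E = 3² = 9)
L(w) = 36 (L(w) = 18*2 = 36)
-293 - L(E) = -293 - 1*36 = -293 - 36 = -329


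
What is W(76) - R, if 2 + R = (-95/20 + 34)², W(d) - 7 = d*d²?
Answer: 7010071/16 ≈ 4.3813e+5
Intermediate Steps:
W(d) = 7 + d³ (W(d) = 7 + d*d² = 7 + d³)
R = 13657/16 (R = -2 + (-95/20 + 34)² = -2 + (-95*1/20 + 34)² = -2 + (-19/4 + 34)² = -2 + (117/4)² = -2 + 13689/16 = 13657/16 ≈ 853.56)
W(76) - R = (7 + 76³) - 1*13657/16 = (7 + 438976) - 13657/16 = 438983 - 13657/16 = 7010071/16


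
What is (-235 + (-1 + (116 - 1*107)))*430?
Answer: -97610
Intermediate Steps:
(-235 + (-1 + (116 - 1*107)))*430 = (-235 + (-1 + (116 - 107)))*430 = (-235 + (-1 + 9))*430 = (-235 + 8)*430 = -227*430 = -97610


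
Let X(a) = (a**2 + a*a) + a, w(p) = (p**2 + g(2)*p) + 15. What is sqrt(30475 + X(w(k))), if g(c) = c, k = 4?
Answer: 2*sqrt(8389) ≈ 183.18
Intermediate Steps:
w(p) = 15 + p**2 + 2*p (w(p) = (p**2 + 2*p) + 15 = 15 + p**2 + 2*p)
X(a) = a + 2*a**2 (X(a) = (a**2 + a**2) + a = 2*a**2 + a = a + 2*a**2)
sqrt(30475 + X(w(k))) = sqrt(30475 + (15 + 4**2 + 2*4)*(1 + 2*(15 + 4**2 + 2*4))) = sqrt(30475 + (15 + 16 + 8)*(1 + 2*(15 + 16 + 8))) = sqrt(30475 + 39*(1 + 2*39)) = sqrt(30475 + 39*(1 + 78)) = sqrt(30475 + 39*79) = sqrt(30475 + 3081) = sqrt(33556) = 2*sqrt(8389)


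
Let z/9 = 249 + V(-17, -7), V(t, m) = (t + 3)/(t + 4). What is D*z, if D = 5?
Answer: 146295/13 ≈ 11253.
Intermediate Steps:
V(t, m) = (3 + t)/(4 + t)
z = 29259/13 (z = 9*(249 + (3 - 17)/(4 - 17)) = 9*(249 - 14/(-13)) = 9*(249 - 1/13*(-14)) = 9*(249 + 14/13) = 9*(3251/13) = 29259/13 ≈ 2250.7)
D*z = 5*(29259/13) = 146295/13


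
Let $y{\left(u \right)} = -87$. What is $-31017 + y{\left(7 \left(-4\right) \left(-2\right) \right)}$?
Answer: $-31104$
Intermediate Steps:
$-31017 + y{\left(7 \left(-4\right) \left(-2\right) \right)} = -31017 - 87 = -31104$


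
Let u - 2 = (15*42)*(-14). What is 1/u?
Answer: -1/8818 ≈ -0.00011340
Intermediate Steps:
u = -8818 (u = 2 + (15*42)*(-14) = 2 + 630*(-14) = 2 - 8820 = -8818)
1/u = 1/(-8818) = -1/8818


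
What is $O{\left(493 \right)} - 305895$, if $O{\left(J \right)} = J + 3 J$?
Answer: $-303923$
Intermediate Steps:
$O{\left(J \right)} = 4 J$
$O{\left(493 \right)} - 305895 = 4 \cdot 493 - 305895 = 1972 - 305895 = -303923$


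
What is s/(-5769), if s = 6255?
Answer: -695/641 ≈ -1.0842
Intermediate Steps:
s/(-5769) = 6255/(-5769) = 6255*(-1/5769) = -695/641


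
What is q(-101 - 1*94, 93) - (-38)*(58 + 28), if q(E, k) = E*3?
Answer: 2683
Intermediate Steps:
q(E, k) = 3*E
q(-101 - 1*94, 93) - (-38)*(58 + 28) = 3*(-101 - 1*94) - (-38)*(58 + 28) = 3*(-101 - 94) - (-38)*86 = 3*(-195) - 1*(-3268) = -585 + 3268 = 2683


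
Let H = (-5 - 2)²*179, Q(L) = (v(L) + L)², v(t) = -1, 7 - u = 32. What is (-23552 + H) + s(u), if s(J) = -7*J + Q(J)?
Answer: -13930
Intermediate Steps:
u = -25 (u = 7 - 1*32 = 7 - 32 = -25)
Q(L) = (-1 + L)²
s(J) = (-1 + J)² - 7*J (s(J) = -7*J + (-1 + J)² = (-1 + J)² - 7*J)
H = 8771 (H = (-7)²*179 = 49*179 = 8771)
(-23552 + H) + s(u) = (-23552 + 8771) + ((-1 - 25)² - 7*(-25)) = -14781 + ((-26)² + 175) = -14781 + (676 + 175) = -14781 + 851 = -13930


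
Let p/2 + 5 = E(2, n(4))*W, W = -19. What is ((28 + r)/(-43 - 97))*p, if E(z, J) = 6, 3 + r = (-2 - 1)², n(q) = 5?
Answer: 289/5 ≈ 57.800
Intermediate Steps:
r = 6 (r = -3 + (-2 - 1)² = -3 + (-3)² = -3 + 9 = 6)
p = -238 (p = -10 + 2*(6*(-19)) = -10 + 2*(-114) = -10 - 228 = -238)
((28 + r)/(-43 - 97))*p = ((28 + 6)/(-43 - 97))*(-238) = (34/(-140))*(-238) = (34*(-1/140))*(-238) = -17/70*(-238) = 289/5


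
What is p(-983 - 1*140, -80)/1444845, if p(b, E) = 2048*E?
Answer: -32768/288969 ≈ -0.11340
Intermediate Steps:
p(-983 - 1*140, -80)/1444845 = (2048*(-80))/1444845 = -163840*1/1444845 = -32768/288969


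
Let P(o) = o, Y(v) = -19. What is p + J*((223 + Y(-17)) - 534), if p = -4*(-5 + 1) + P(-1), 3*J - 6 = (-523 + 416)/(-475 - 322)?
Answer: -525835/797 ≈ -659.77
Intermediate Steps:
J = 4889/2391 (J = 2 + ((-523 + 416)/(-475 - 322))/3 = 2 + (-107/(-797))/3 = 2 + (-107*(-1/797))/3 = 2 + (⅓)*(107/797) = 2 + 107/2391 = 4889/2391 ≈ 2.0448)
p = 15 (p = -4*(-5 + 1) - 1 = -4*(-4) - 1 = 16 - 1 = 15)
p + J*((223 + Y(-17)) - 534) = 15 + 4889*((223 - 19) - 534)/2391 = 15 + 4889*(204 - 534)/2391 = 15 + (4889/2391)*(-330) = 15 - 537790/797 = -525835/797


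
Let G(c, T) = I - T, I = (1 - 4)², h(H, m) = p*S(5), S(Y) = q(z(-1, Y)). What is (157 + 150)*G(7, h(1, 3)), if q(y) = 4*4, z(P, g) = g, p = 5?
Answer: -21797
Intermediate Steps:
q(y) = 16
S(Y) = 16
h(H, m) = 80 (h(H, m) = 5*16 = 80)
I = 9 (I = (-3)² = 9)
G(c, T) = 9 - T
(157 + 150)*G(7, h(1, 3)) = (157 + 150)*(9 - 1*80) = 307*(9 - 80) = 307*(-71) = -21797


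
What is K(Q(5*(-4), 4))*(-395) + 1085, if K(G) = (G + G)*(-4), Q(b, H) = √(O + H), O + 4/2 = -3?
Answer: 1085 + 3160*I ≈ 1085.0 + 3160.0*I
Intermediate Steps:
O = -5 (O = -2 - 3 = -5)
Q(b, H) = √(-5 + H)
K(G) = -8*G (K(G) = (2*G)*(-4) = -8*G)
K(Q(5*(-4), 4))*(-395) + 1085 = -8*√(-5 + 4)*(-395) + 1085 = -8*I*(-395) + 1085 = 3160*I + 1085 = 1085 + 3160*I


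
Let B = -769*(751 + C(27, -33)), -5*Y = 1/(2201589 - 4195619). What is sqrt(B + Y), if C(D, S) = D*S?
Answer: 9*sqrt(5284850818514726)/1994030 ≈ 328.12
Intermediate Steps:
Y = 1/9970150 (Y = -1/(5*(2201589 - 4195619)) = -1/5/(-1994030) = -1/5*(-1/1994030) = 1/9970150 ≈ 1.0030e-7)
B = 107660 (B = -769*(751 + 27*(-33)) = -769*(751 - 891) = -769*(-140) = 107660)
sqrt(B + Y) = sqrt(107660 + 1/9970150) = sqrt(1073386349001/9970150) = 9*sqrt(5284850818514726)/1994030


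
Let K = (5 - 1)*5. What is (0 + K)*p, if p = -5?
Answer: -100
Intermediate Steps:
K = 20 (K = 4*5 = 20)
(0 + K)*p = (0 + 20)*(-5) = 20*(-5) = -100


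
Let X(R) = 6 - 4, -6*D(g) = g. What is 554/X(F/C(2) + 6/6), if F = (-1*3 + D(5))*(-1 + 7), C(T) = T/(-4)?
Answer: 277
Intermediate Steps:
C(T) = -T/4 (C(T) = T*(-¼) = -T/4)
D(g) = -g/6
F = -23 (F = (-1*3 - ⅙*5)*(-1 + 7) = (-3 - ⅚)*6 = -23/6*6 = -23)
X(R) = 2
554/X(F/C(2) + 6/6) = 554/2 = 554*(½) = 277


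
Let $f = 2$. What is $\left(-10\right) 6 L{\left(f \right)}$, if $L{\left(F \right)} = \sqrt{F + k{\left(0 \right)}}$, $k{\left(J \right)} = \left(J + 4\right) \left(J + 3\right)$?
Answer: $- 60 \sqrt{14} \approx -224.5$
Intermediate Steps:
$k{\left(J \right)} = \left(3 + J\right) \left(4 + J\right)$ ($k{\left(J \right)} = \left(4 + J\right) \left(3 + J\right) = \left(3 + J\right) \left(4 + J\right)$)
$L{\left(F \right)} = \sqrt{12 + F}$ ($L{\left(F \right)} = \sqrt{F + \left(12 + 0^{2} + 7 \cdot 0\right)} = \sqrt{F + \left(12 + 0 + 0\right)} = \sqrt{F + 12} = \sqrt{12 + F}$)
$\left(-10\right) 6 L{\left(f \right)} = \left(-10\right) 6 \sqrt{12 + 2} = - 60 \sqrt{14}$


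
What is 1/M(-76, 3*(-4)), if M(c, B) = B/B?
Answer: 1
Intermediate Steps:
M(c, B) = 1
1/M(-76, 3*(-4)) = 1/1 = 1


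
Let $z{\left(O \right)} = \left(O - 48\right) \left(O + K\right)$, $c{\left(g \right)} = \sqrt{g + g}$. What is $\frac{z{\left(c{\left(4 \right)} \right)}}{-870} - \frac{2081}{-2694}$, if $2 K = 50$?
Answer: $\frac{836953}{390630} + \frac{23 \sqrt{2}}{435} \approx 2.2173$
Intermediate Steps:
$K = 25$ ($K = \frac{1}{2} \cdot 50 = 25$)
$c{\left(g \right)} = \sqrt{2} \sqrt{g}$ ($c{\left(g \right)} = \sqrt{2 g} = \sqrt{2} \sqrt{g}$)
$z{\left(O \right)} = \left(-48 + O\right) \left(25 + O\right)$ ($z{\left(O \right)} = \left(O - 48\right) \left(O + 25\right) = \left(-48 + O\right) \left(25 + O\right)$)
$\frac{z{\left(c{\left(4 \right)} \right)}}{-870} - \frac{2081}{-2694} = \frac{-1200 + \left(\sqrt{2} \sqrt{4}\right)^{2} - 23 \sqrt{2} \sqrt{4}}{-870} - \frac{2081}{-2694} = \left(-1200 + \left(\sqrt{2} \cdot 2\right)^{2} - 23 \sqrt{2} \cdot 2\right) \left(- \frac{1}{870}\right) - - \frac{2081}{2694} = \left(-1200 + \left(2 \sqrt{2}\right)^{2} - 23 \cdot 2 \sqrt{2}\right) \left(- \frac{1}{870}\right) + \frac{2081}{2694} = \left(-1200 + 8 - 46 \sqrt{2}\right) \left(- \frac{1}{870}\right) + \frac{2081}{2694} = \left(-1192 - 46 \sqrt{2}\right) \left(- \frac{1}{870}\right) + \frac{2081}{2694} = \left(\frac{596}{435} + \frac{23 \sqrt{2}}{435}\right) + \frac{2081}{2694} = \frac{836953}{390630} + \frac{23 \sqrt{2}}{435}$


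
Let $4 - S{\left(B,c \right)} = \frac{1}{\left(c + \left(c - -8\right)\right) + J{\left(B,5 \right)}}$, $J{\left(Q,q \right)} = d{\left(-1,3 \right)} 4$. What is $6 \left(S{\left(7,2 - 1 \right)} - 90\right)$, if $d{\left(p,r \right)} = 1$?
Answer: $- \frac{3615}{7} \approx -516.43$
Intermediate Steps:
$J{\left(Q,q \right)} = 4$ ($J{\left(Q,q \right)} = 1 \cdot 4 = 4$)
$S{\left(B,c \right)} = 4 - \frac{1}{12 + 2 c}$ ($S{\left(B,c \right)} = 4 - \frac{1}{\left(c + \left(c - -8\right)\right) + 4} = 4 - \frac{1}{\left(c + \left(c + 8\right)\right) + 4} = 4 - \frac{1}{\left(c + \left(8 + c\right)\right) + 4} = 4 - \frac{1}{\left(8 + 2 c\right) + 4} = 4 - \frac{1}{12 + 2 c}$)
$6 \left(S{\left(7,2 - 1 \right)} - 90\right) = 6 \left(\frac{47 + 8 \left(2 - 1\right)}{2 \left(6 + \left(2 - 1\right)\right)} - 90\right) = 6 \left(\frac{47 + 8 \cdot 1}{2 \left(6 + 1\right)} - 90\right) = 6 \left(\frac{47 + 8}{2 \cdot 7} - 90\right) = 6 \left(\frac{1}{2} \cdot \frac{1}{7} \cdot 55 - 90\right) = 6 \left(\frac{55}{14} - 90\right) = 6 \left(- \frac{1205}{14}\right) = - \frac{3615}{7}$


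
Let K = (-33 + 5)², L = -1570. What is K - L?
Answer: 2354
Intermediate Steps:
K = 784 (K = (-28)² = 784)
K - L = 784 - 1*(-1570) = 784 + 1570 = 2354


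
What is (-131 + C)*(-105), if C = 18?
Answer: 11865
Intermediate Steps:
(-131 + C)*(-105) = (-131 + 18)*(-105) = -113*(-105) = 11865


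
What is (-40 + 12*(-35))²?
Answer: 211600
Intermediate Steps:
(-40 + 12*(-35))² = (-40 - 420)² = (-460)² = 211600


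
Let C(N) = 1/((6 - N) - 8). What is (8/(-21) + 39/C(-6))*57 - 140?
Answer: 61112/7 ≈ 8730.3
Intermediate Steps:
C(N) = 1/(-2 - N)
(8/(-21) + 39/C(-6))*57 - 140 = (8/(-21) + 39/((-1/(2 - 6))))*57 - 140 = (8*(-1/21) + 39/((-1/(-4))))*57 - 140 = (-8/21 + 39/((-1*(-1/4))))*57 - 140 = (-8/21 + 39/(1/4))*57 - 140 = (-8/21 + 39*4)*57 - 140 = (-8/21 + 156)*57 - 140 = (3268/21)*57 - 140 = 62092/7 - 140 = 61112/7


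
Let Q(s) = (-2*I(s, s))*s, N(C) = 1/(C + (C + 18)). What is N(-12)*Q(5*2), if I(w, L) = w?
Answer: 100/3 ≈ 33.333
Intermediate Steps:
N(C) = 1/(18 + 2*C) (N(C) = 1/(C + (18 + C)) = 1/(18 + 2*C))
Q(s) = -2*s**2 (Q(s) = (-2*s)*s = -2*s**2)
N(-12)*Q(5*2) = (1/(2*(9 - 12)))*(-2*(5*2)**2) = ((1/2)/(-3))*(-2*10**2) = ((1/2)*(-1/3))*(-2*100) = -1/6*(-200) = 100/3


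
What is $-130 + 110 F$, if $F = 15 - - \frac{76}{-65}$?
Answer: $\frac{18088}{13} \approx 1391.4$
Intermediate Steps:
$F = \frac{899}{65}$ ($F = 15 - \left(-76\right) \left(- \frac{1}{65}\right) = 15 - \frac{76}{65} = \frac{899}{65} \approx 13.831$)
$-130 + 110 F = -130 + 110 \cdot \frac{899}{65} = -130 + \frac{19778}{13} = \frac{18088}{13}$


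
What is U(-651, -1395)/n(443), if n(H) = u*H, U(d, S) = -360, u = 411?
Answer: -120/60691 ≈ -0.0019772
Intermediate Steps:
n(H) = 411*H
U(-651, -1395)/n(443) = -360/(411*443) = -360/182073 = -360*1/182073 = -120/60691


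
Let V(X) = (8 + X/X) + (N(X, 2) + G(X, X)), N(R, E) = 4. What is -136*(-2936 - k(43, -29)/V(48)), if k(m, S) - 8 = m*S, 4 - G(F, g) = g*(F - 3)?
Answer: 855859832/2143 ≈ 3.9937e+5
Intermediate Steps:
G(F, g) = 4 - g*(-3 + F) (G(F, g) = 4 - g*(F - 3) = 4 - g*(-3 + F))
k(m, S) = 8 + S*m (k(m, S) = 8 + m*S = 8 + S*m)
V(X) = 17 - X² + 3*X (V(X) = (8 + X/X) + (4 + (4 + 3*X - X*X)) = (8 + 1) + (4 + (4 + 3*X - X²)) = 9 + (4 + (4 - X² + 3*X)) = 9 + (8 - X² + 3*X) = 17 - X² + 3*X)
-136*(-2936 - k(43, -29)/V(48)) = -136*(-2936 - (8 - 29*43)/(17 - 1*48² + 3*48)) = -136*(-2936 - (8 - 1247)/(17 - 1*2304 + 144)) = -136*(-2936 - (-1239)/(17 - 2304 + 144)) = -136*(-2936 - (-1239)/(-2143)) = -136*(-2936 - (-1239)*(-1)/2143) = -136*(-2936 - 1*1239/2143) = -136*(-2936 - 1239/2143) = -136*(-6293087/2143) = 855859832/2143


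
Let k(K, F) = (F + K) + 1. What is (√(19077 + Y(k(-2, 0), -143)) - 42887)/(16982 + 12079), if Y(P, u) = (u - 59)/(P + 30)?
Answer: -42887/29061 + √16037899/842769 ≈ -1.4710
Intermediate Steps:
k(K, F) = 1 + F + K
Y(P, u) = (-59 + u)/(30 + P)
(√(19077 + Y(k(-2, 0), -143)) - 42887)/(16982 + 12079) = (√(19077 + (-59 - 143)/(30 + (1 + 0 - 2))) - 42887)/(16982 + 12079) = (√(19077 - 202/(30 - 1)) - 42887)/29061 = (√(19077 - 202/29) - 42887)*(1/29061) = (√(553031/29) - 42887)*(1/29061) = (√16037899/29 - 42887)*(1/29061) = (-42887 + √16037899/29)*(1/29061) = -42887/29061 + √16037899/842769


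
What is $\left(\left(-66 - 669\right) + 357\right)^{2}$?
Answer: $142884$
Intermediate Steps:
$\left(\left(-66 - 669\right) + 357\right)^{2} = \left(-735 + 357\right)^{2} = \left(-378\right)^{2} = 142884$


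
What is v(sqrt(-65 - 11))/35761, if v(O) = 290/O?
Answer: -145*I*sqrt(19)/679459 ≈ -0.00093021*I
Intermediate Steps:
v(sqrt(-65 - 11))/35761 = (290/(sqrt(-65 - 11)))/35761 = (290/(sqrt(-76)))*(1/35761) = (290/((2*I*sqrt(19))))*(1/35761) = (290*(-I*sqrt(19)/38))*(1/35761) = -145*I*sqrt(19)/19*(1/35761) = -145*I*sqrt(19)/679459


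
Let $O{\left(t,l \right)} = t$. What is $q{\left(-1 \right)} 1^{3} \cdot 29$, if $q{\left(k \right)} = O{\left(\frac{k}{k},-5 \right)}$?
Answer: $29$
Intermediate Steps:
$q{\left(k \right)} = 1$ ($q{\left(k \right)} = \frac{k}{k} = 1$)
$q{\left(-1 \right)} 1^{3} \cdot 29 = 1 \cdot 1^{3} \cdot 29 = 1 \cdot 1 \cdot 29 = 1 \cdot 29 = 29$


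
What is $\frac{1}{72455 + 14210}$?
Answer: $\frac{1}{86665} \approx 1.1539 \cdot 10^{-5}$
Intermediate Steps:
$\frac{1}{72455 + 14210} = \frac{1}{86665}$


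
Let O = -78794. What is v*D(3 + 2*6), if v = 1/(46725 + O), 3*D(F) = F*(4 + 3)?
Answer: -35/32069 ≈ -0.0010914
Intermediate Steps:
D(F) = 7*F/3 (D(F) = (F*(4 + 3))/3 = (F*7)/3 = (7*F)/3 = 7*F/3)
v = -1/32069 (v = 1/(46725 - 78794) = 1/(-32069) = -1/32069 ≈ -3.1183e-5)
v*D(3 + 2*6) = -7*(3 + 2*6)/96207 = -7*(3 + 12)/96207 = -7*15/96207 = -1/32069*35 = -35/32069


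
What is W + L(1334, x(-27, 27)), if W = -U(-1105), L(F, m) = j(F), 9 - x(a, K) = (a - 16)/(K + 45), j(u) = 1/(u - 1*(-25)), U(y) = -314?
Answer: 426727/1359 ≈ 314.00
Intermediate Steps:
j(u) = 1/(25 + u) (j(u) = 1/(u + 25) = 1/(25 + u))
x(a, K) = 9 - (-16 + a)/(45 + K) (x(a, K) = 9 - (a - 16)/(K + 45) = 9 - (-16 + a)/(45 + K))
L(F, m) = 1/(25 + F)
W = 314 (W = -1*(-314) = 314)
W + L(1334, x(-27, 27)) = 314 + 1/(25 + 1334) = 314 + 1/1359 = 426727/1359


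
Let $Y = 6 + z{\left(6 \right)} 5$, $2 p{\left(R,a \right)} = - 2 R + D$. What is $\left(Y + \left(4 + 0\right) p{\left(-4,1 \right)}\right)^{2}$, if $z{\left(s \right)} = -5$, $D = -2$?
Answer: $49$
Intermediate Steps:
$p{\left(R,a \right)} = -1 - R$ ($p{\left(R,a \right)} = \frac{- 2 R - 2}{2} = \frac{-2 - 2 R}{2} = -1 - R$)
$Y = -19$ ($Y = 6 - 25 = -19$)
$\left(Y + \left(4 + 0\right) p{\left(-4,1 \right)}\right)^{2} = \left(-19 + \left(4 + 0\right) \left(-1 - -4\right)\right)^{2} = \left(-19 + 4 \left(-1 + 4\right)\right)^{2} = \left(-19 + 4 \cdot 3\right)^{2} = \left(-19 + 12\right)^{2} = \left(-7\right)^{2} = 49$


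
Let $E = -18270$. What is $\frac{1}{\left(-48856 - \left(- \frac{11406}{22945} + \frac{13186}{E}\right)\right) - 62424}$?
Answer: $- \frac{41920515}{4664863815161} \approx -8.9864 \cdot 10^{-6}$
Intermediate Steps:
$\frac{1}{\left(-48856 - \left(- \frac{11406}{22945} + \frac{13186}{E}\right)\right) - 62424} = \frac{1}{\left(-48856 - \left(- \frac{11406}{22945} + \frac{13186}{-18270}\right)\right) - 62424} = \frac{1}{\left(-48856 - \left(\left(-11406\right) \frac{1}{22945} + 13186 \left(- \frac{1}{18270}\right)\right)\right) - 62424} = \frac{1}{\left(-48856 - \left(- \frac{11406}{22945} - \frac{6593}{9135}\right)\right) - 62424} = \frac{1}{\left(-48856 - - \frac{51094039}{41920515}\right) - 62424} = \frac{1}{\left(-48856 + \frac{51094039}{41920515}\right) - 62424} = \frac{1}{- \frac{2048017586801}{41920515} - 62424} = \frac{1}{- \frac{4664863815161}{41920515}} = - \frac{41920515}{4664863815161}$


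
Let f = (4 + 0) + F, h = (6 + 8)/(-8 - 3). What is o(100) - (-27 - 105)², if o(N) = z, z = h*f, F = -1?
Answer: -191706/11 ≈ -17428.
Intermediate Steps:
h = -14/11 (h = 14/(-11) = 14*(-1/11) = -14/11 ≈ -1.2727)
f = 3 (f = (4 + 0) - 1 = 4 - 1 = 3)
z = -42/11 (z = -14/11*3 = -42/11 ≈ -3.8182)
o(N) = -42/11
o(100) - (-27 - 105)² = -42/11 - (-27 - 105)² = -42/11 - 1*(-132)² = -42/11 - 1*17424 = -42/11 - 17424 = -191706/11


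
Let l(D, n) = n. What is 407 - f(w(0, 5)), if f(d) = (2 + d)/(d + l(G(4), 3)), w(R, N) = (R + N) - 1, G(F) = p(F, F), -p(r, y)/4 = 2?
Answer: 2843/7 ≈ 406.14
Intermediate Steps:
p(r, y) = -8 (p(r, y) = -4*2 = -8)
G(F) = -8
w(R, N) = -1 + N + R (w(R, N) = (N + R) - 1 = -1 + N + R)
f(d) = (2 + d)/(3 + d) (f(d) = (2 + d)/(d + 3) = (2 + d)/(3 + d))
407 - f(w(0, 5)) = 407 - (2 + (-1 + 5 + 0))/(3 + (-1 + 5 + 0)) = 407 - (2 + 4)/(3 + 4) = 407 - 6/7 = 2843/7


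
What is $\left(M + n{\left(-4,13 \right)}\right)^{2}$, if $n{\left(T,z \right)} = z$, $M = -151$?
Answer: $19044$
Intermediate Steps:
$\left(M + n{\left(-4,13 \right)}\right)^{2} = \left(-151 + 13\right)^{2} = \left(-138\right)^{2} = 19044$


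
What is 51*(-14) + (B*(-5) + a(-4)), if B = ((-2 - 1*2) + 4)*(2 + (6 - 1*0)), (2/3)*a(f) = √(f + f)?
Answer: -714 + 3*I*√2 ≈ -714.0 + 4.2426*I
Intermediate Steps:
a(f) = 3*√2*√f/2 (a(f) = 3*√(f + f)/2 = 3*√(2*f)/2 = 3*(√2*√f)/2 = 3*√2*√f/2)
B = 0 (B = ((-2 - 2) + 4)*(2 + (6 + 0)) = (-4 + 4)*(2 + 6) = 0*8 = 0)
51*(-14) + (B*(-5) + a(-4)) = 51*(-14) + (0*(-5) + 3*√2*√(-4)/2) = -714 + (0 + 3*√2*(2*I)/2) = -714 + (0 + 3*I*√2) = -714 + 3*I*√2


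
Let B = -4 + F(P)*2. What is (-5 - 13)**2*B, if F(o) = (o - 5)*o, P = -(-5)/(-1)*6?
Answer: 679104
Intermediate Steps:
P = -30 (P = -(-5)*(-1)*6 = -5*1*6 = -5*6 = -30)
F(o) = o*(-5 + o) (F(o) = (-5 + o)*o = o*(-5 + o))
B = 2096 (B = -4 - 30*(-5 - 30)*2 = -4 - 30*(-35)*2 = -4 + 1050*2 = -4 + 2100 = 2096)
(-5 - 13)**2*B = (-5 - 13)**2*2096 = (-18)**2*2096 = 324*2096 = 679104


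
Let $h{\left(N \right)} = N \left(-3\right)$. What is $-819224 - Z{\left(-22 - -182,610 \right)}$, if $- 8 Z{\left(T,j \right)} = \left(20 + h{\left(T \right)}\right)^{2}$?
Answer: $-792774$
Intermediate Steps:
$h{\left(N \right)} = - 3 N$
$Z{\left(T,j \right)} = - \frac{\left(20 - 3 T\right)^{2}}{8}$
$-819224 - Z{\left(-22 - -182,610 \right)} = -819224 - - \frac{\left(-20 + 3 \left(-22 - -182\right)\right)^{2}}{8} = -819224 - - \frac{\left(-20 + 3 \left(-22 + 182\right)\right)^{2}}{8} = -819224 - - \frac{\left(-20 + 3 \cdot 160\right)^{2}}{8} = -819224 - - \frac{\left(-20 + 480\right)^{2}}{8} = -819224 - - \frac{460^{2}}{8} = -819224 - \left(- \frac{1}{8}\right) 211600 = -819224 - -26450 = -819224 + 26450 = -792774$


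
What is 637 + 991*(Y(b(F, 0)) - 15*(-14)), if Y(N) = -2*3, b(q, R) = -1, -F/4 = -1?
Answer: 202801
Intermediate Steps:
F = 4 (F = -4*(-1) = 4)
Y(N) = -6
637 + 991*(Y(b(F, 0)) - 15*(-14)) = 637 + 991*(-6 - 15*(-14)) = 637 + 991*(-6 + 210) = 637 + 991*204 = 637 + 202164 = 202801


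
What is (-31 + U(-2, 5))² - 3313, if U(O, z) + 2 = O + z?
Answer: -2413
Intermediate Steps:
U(O, z) = -2 + O + z (U(O, z) = -2 + (O + z) = -2 + O + z)
(-31 + U(-2, 5))² - 3313 = (-31 + (-2 - 2 + 5))² - 3313 = (-31 + 1)² - 3313 = (-30)² - 3313 = 900 - 3313 = -2413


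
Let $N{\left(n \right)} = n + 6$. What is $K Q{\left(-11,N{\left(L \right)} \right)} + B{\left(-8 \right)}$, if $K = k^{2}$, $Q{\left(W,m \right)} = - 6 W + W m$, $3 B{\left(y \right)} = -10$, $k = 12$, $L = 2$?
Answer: $- \frac{9514}{3} \approx -3171.3$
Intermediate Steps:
$N{\left(n \right)} = 6 + n$
$B{\left(y \right)} = - \frac{10}{3}$ ($B{\left(y \right)} = \frac{1}{3} \left(-10\right) = - \frac{10}{3}$)
$K = 144$ ($K = 12^{2} = 144$)
$K Q{\left(-11,N{\left(L \right)} \right)} + B{\left(-8 \right)} = 144 \left(- 11 \left(-6 + \left(6 + 2\right)\right)\right) - \frac{10}{3} = 144 \left(- 11 \left(-6 + 8\right)\right) - \frac{10}{3} = 144 \left(\left(-11\right) 2\right) - \frac{10}{3} = 144 \left(-22\right) - \frac{10}{3} = -3168 - \frac{10}{3} = - \frac{9514}{3}$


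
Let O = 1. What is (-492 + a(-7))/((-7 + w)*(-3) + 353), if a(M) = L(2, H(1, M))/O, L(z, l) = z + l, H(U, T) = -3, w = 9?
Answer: -493/347 ≈ -1.4207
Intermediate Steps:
L(z, l) = l + z
a(M) = -1 (a(M) = (-3 + 2)/1 = -1*1 = -1)
(-492 + a(-7))/((-7 + w)*(-3) + 353) = (-492 - 1)/((-7 + 9)*(-3) + 353) = -493/(2*(-3) + 353) = -493/(-6 + 353) = -493/347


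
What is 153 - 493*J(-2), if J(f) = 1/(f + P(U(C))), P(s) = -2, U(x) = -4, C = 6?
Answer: 1105/4 ≈ 276.25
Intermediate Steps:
J(f) = 1/(-2 + f) (J(f) = 1/(f - 2) = 1/(-2 + f))
153 - 493*J(-2) = 153 - 493/(-2 - 2) = 153 - 493/(-4) = 153 - 493*(-1/4) = 153 + 493/4 = 1105/4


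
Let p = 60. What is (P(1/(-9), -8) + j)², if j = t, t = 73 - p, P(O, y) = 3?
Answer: 256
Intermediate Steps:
t = 13 (t = 73 - 1*60 = 73 - 60 = 13)
j = 13
(P(1/(-9), -8) + j)² = (3 + 13)² = 16² = 256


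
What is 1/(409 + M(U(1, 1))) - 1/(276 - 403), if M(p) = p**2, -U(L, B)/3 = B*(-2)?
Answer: 572/56515 ≈ 0.010121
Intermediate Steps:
U(L, B) = 6*B (U(L, B) = -3*B*(-2) = -(-6)*B = 6*B)
1/(409 + M(U(1, 1))) - 1/(276 - 403) = 1/(409 + (6*1)**2) - 1/(276 - 403) = 1/(409 + 6**2) - 1/(-127) = 1/(409 + 36) - 1*(-1/127) = 1/445 + 1/127 = 572/56515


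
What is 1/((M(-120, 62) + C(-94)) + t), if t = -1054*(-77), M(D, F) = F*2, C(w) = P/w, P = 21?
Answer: 94/7640487 ≈ 1.2303e-5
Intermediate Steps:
C(w) = 21/w
M(D, F) = 2*F
t = 81158
1/((M(-120, 62) + C(-94)) + t) = 1/((2*62 + 21/(-94)) + 81158) = 1/((124 + 21*(-1/94)) + 81158) = 1/((124 - 21/94) + 81158) = 1/(11635/94 + 81158) = 1/(7640487/94) = 94/7640487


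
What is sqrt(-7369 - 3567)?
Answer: 2*I*sqrt(2734) ≈ 104.58*I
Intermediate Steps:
sqrt(-7369 - 3567) = sqrt(-10936) = 2*I*sqrt(2734)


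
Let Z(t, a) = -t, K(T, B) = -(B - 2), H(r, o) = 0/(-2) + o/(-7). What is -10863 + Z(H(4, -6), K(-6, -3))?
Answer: -76047/7 ≈ -10864.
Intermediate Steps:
H(r, o) = -o/7 (H(r, o) = 0*(-½) + o*(-⅐) = 0 - o/7 = -o/7)
K(T, B) = 2 - B (K(T, B) = -(-2 + B) = 2 - B)
-10863 + Z(H(4, -6), K(-6, -3)) = -10863 - (-1)*(-6)/7 = -10863 - 1*6/7 = -10863 - 6/7 = -76047/7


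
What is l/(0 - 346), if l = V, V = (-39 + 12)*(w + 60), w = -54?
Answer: 81/173 ≈ 0.46821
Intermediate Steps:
V = -162 (V = (-39 + 12)*(-54 + 60) = -27*6 = -162)
l = -162
l/(0 - 346) = -162/(0 - 346) = -162/(-346) = -162*(-1/346) = 81/173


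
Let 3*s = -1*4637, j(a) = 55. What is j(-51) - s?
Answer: 4802/3 ≈ 1600.7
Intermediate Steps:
s = -4637/3 (s = (-1*4637)/3 = (⅓)*(-4637) = -4637/3 ≈ -1545.7)
j(-51) - s = 55 - 1*(-4637/3) = 55 + 4637/3 = 4802/3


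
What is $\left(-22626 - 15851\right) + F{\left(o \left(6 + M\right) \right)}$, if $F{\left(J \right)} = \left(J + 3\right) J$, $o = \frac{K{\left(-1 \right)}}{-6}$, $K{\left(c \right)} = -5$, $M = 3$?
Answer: $- \frac{153593}{4} \approx -38398.0$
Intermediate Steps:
$o = \frac{5}{6}$ ($o = - \frac{5}{-6} = \left(-5\right) \left(- \frac{1}{6}\right) = \frac{5}{6} \approx 0.83333$)
$F{\left(J \right)} = J \left(3 + J\right)$ ($F{\left(J \right)} = \left(3 + J\right) J = J \left(3 + J\right)$)
$\left(-22626 - 15851\right) + F{\left(o \left(6 + M\right) \right)} = \left(-22626 - 15851\right) + \frac{5 \left(6 + 3\right)}{6} \left(3 + \frac{5 \left(6 + 3\right)}{6}\right) = -38477 + \frac{5}{6} \cdot 9 \left(3 + \frac{5}{6} \cdot 9\right) = -38477 + \frac{15 \left(3 + \frac{15}{2}\right)}{2} = -38477 + \frac{15}{2} \cdot \frac{21}{2} = -38477 + \frac{315}{4} = - \frac{153593}{4}$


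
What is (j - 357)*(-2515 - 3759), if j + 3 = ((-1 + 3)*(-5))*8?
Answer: 2760560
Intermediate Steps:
j = -83 (j = -3 + ((-1 + 3)*(-5))*8 = -3 + (2*(-5))*8 = -3 - 10*8 = -3 - 80 = -83)
(j - 357)*(-2515 - 3759) = (-83 - 357)*(-2515 - 3759) = -440*(-6274) = 2760560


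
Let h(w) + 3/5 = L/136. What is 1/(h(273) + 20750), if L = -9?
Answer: 680/14109547 ≈ 4.8194e-5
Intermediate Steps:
h(w) = -453/680 (h(w) = -⅗ - 9/136 = -453/680)
1/(h(273) + 20750) = 1/(-453/680 + 20750) = 1/(14109547/680) = 680/14109547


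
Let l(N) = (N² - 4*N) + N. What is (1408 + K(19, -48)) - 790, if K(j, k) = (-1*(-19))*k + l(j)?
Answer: 10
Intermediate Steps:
l(N) = N² - 3*N
K(j, k) = 19*k + j*(-3 + j) (K(j, k) = (-1*(-19))*k + j*(-3 + j) = 19*k + j*(-3 + j))
(1408 + K(19, -48)) - 790 = (1408 + (19*(-48) + 19*(-3 + 19))) - 790 = (1408 + (-912 + 19*16)) - 790 = (1408 + (-912 + 304)) - 790 = (1408 - 608) - 790 = 800 - 790 = 10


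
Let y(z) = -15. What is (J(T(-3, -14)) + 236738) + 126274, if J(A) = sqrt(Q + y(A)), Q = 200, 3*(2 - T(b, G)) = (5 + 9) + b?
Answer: 363012 + sqrt(185) ≈ 3.6303e+5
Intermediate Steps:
T(b, G) = -8/3 - b/3 (T(b, G) = 2 - ((5 + 9) + b)/3 = 2 - (14 + b)/3 = 2 + (-14/3 - b/3) = -8/3 - b/3)
J(A) = sqrt(185) (J(A) = sqrt(200 - 15) = sqrt(185))
(J(T(-3, -14)) + 236738) + 126274 = (sqrt(185) + 236738) + 126274 = (236738 + sqrt(185)) + 126274 = 363012 + sqrt(185)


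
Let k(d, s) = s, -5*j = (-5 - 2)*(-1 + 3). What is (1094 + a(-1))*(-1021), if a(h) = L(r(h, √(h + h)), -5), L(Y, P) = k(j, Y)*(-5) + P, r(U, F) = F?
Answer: -1111869 + 5105*I*√2 ≈ -1.1119e+6 + 7219.6*I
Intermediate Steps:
j = 14/5 (j = -(-5 - 2)*(-1 + 3)/5 = -(-7)*2/5 = -⅕*(-14) = 14/5 ≈ 2.8000)
L(Y, P) = P - 5*Y (L(Y, P) = Y*(-5) + P = -5*Y + P = P - 5*Y)
a(h) = -5 - 5*√2*√h (a(h) = -5 - 5*√(h + h) = -5 - 5*√2*√h)
(1094 + a(-1))*(-1021) = (1094 + (-5 - 5*√2*√(-1)))*(-1021) = (1094 + (-5 - 5*√2*I))*(-1021) = (1094 + (-5 - 5*I*√2))*(-1021) = (1089 - 5*I*√2)*(-1021) = -1111869 + 5105*I*√2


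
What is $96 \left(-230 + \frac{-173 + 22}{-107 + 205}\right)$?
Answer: $- \frac{1089168}{49} \approx -22228.0$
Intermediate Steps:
$96 \left(-230 + \frac{-173 + 22}{-107 + 205}\right) = 96 \left(-230 - \frac{151}{98}\right) = 96 \left(- \frac{22691}{98}\right) = - \frac{1089168}{49}$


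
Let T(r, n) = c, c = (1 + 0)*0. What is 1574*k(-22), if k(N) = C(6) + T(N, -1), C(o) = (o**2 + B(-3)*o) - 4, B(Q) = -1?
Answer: 40924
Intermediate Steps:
c = 0 (c = 1*0 = 0)
T(r, n) = 0
C(o) = -4 + o**2 - o (C(o) = (o**2 - o) - 4 = -4 + o**2 - o)
k(N) = 26 (k(N) = (-4 + 6**2 - 1*6) + 0 = (-4 + 36 - 6) + 0 = 26 + 0 = 26)
1574*k(-22) = 1574*26 = 40924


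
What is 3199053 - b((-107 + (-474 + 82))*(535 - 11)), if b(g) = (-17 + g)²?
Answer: -68375389996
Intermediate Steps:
3199053 - b((-107 + (-474 + 82))*(535 - 11)) = 3199053 - (-17 + (-107 + (-474 + 82))*(535 - 11))² = 3199053 - (-17 + (-107 - 392)*524)² = 3199053 - (-17 - 499*524)² = 3199053 - (-17 - 261476)² = 3199053 - 1*(-261493)² = 3199053 - 1*68378589049 = 3199053 - 68378589049 = -68375389996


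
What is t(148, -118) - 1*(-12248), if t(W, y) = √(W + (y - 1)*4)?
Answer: 12248 + 2*I*√82 ≈ 12248.0 + 18.111*I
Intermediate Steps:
t(W, y) = √(-4 + W + 4*y) (t(W, y) = √(W + (-1 + y)*4) = √(W + (-4 + 4*y)) = √(-4 + W + 4*y))
t(148, -118) - 1*(-12248) = √(-4 + 148 + 4*(-118)) - 1*(-12248) = √(-4 + 148 - 472) + 12248 = √(-328) + 12248 = 2*I*√82 + 12248 = 12248 + 2*I*√82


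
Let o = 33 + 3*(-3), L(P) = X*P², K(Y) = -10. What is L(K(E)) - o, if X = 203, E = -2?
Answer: 20276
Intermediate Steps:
L(P) = 203*P²
o = 24 (o = 33 - 9 = 24)
L(K(E)) - o = 203*(-10)² - 1*24 = 203*100 - 24 = 20300 - 24 = 20276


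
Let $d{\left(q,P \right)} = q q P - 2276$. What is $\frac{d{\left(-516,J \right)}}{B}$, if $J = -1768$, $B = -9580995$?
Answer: $\frac{470742884}{9580995} \approx 49.133$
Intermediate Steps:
$d{\left(q,P \right)} = -2276 + P q^{2}$ ($d{\left(q,P \right)} = q^{2} P - 2276 = P q^{2} - 2276 = -2276 + P q^{2}$)
$\frac{d{\left(-516,J \right)}}{B} = \frac{-2276 - 1768 \left(-516\right)^{2}}{-9580995} = \left(-2276 - 470740608\right) \left(- \frac{1}{9580995}\right) = \left(-470742884\right) \left(- \frac{1}{9580995}\right) = \frac{470742884}{9580995}$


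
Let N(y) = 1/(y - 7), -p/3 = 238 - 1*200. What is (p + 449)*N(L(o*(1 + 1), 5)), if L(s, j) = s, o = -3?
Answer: -335/13 ≈ -25.769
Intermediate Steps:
p = -114 (p = -3*(238 - 1*200) = -3*(238 - 200) = -3*38 = -114)
N(y) = 1/(-7 + y)
(p + 449)*N(L(o*(1 + 1), 5)) = (-114 + 449)/(-7 - 3*(1 + 1)) = 335/(-7 - 3*2) = 335/(-7 - 6) = 335/(-13) = 335*(-1/13) = -335/13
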